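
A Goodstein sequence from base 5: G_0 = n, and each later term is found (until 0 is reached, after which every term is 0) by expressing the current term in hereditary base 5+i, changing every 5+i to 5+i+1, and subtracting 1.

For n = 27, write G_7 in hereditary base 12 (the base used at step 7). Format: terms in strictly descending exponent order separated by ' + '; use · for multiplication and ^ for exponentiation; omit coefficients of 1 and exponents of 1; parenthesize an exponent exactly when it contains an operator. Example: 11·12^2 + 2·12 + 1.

G_0=27  [base 5] 5^2 + 2  →[5↦6]→  6^2 + 2 = 38  −1 ⇒ G_1=37
G_1=37  [base 6] 6^2 + 1  →[6↦7]→  7^2 + 1 = 50  −1 ⇒ G_2=49
G_2=49  [base 7] 7^2  →[7↦8]→  8^2 = 64  −1 ⇒ G_3=63
G_3=63  [base 8] 7·8 + 7  →[8↦9]→  7·9 + 7 = 70  −1 ⇒ G_4=69
G_4=69  [base 9] 7·9 + 6  →[9↦10]→  7·10 + 6 = 76  −1 ⇒ G_5=75
G_5=75  [base 10] 7·10 + 5  →[10↦11]→  7·11 + 5 = 82  −1 ⇒ G_6=81
G_6=81  [base 11] 7·11 + 4  →[11↦12]→  7·12 + 4 = 88  −1 ⇒ G_7=87
G_7=87  [base 12] 7·12 + 3  →[12↦13]→  7·13 + 3 = 94  −1 ⇒ G_8=93

7·12 + 3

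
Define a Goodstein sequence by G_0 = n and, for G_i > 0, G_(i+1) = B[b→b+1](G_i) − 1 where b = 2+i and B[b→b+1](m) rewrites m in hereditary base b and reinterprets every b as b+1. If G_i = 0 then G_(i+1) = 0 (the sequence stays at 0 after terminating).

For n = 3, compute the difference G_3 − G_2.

-1

i=0: 3 = 2 + 1 (b=2); 2→3: 3 + 1 = 4; 4−1 = 3
i=1: 3 = 3 (b=3); 3→4: 4 = 4; 4−1 = 3
i=2: 3 = 3 (b=4); 4→5: 3 = 3; 3−1 = 2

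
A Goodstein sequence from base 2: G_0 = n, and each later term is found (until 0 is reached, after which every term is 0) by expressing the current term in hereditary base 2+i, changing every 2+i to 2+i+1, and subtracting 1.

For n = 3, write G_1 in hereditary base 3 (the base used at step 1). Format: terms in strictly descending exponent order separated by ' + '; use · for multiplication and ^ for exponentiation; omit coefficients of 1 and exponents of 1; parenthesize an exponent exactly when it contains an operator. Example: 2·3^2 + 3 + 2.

3

(0) 3|_2 = 2 + 1 ↦ 3 + 1|_3 = 4 ⇒ 3
(1) 3|_3 = 3 ↦ 4|_4 = 4 ⇒ 3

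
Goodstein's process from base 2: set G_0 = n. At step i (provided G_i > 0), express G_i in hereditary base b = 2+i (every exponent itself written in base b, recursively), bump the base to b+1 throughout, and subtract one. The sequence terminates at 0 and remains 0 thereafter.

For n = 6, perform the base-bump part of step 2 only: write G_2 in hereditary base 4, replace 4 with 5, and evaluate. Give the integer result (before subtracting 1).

3126

G_0 = 6. HB_2(6) = 2^2 + 2. Bump = 30. G_1 = 29.
G_1 = 29. HB_3(29) = 3^3 + 2. Bump = 258. G_2 = 257.
G_2 = 257. HB_4(257) = 4^4 + 1. Bump = 3126. G_3 = 3125.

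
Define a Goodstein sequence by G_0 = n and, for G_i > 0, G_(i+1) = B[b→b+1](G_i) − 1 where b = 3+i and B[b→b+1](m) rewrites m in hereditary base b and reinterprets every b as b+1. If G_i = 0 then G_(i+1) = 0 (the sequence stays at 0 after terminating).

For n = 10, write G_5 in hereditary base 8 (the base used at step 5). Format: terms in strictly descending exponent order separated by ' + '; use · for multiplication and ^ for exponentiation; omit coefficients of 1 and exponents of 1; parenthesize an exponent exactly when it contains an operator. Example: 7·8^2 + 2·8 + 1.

i=0: 10 = 3^2 + 1 (b=3); 3→4: 4^2 + 1 = 17; 17−1 = 16
i=1: 16 = 4^2 (b=4); 4→5: 5^2 = 25; 25−1 = 24
i=2: 24 = 4·5 + 4 (b=5); 5→6: 4·6 + 4 = 28; 28−1 = 27
i=3: 27 = 4·6 + 3 (b=6); 6→7: 4·7 + 3 = 31; 31−1 = 30
i=4: 30 = 4·7 + 2 (b=7); 7→8: 4·8 + 2 = 34; 34−1 = 33
i=5: 33 = 4·8 + 1 (b=8); 8→9: 4·9 + 1 = 37; 37−1 = 36

4·8 + 1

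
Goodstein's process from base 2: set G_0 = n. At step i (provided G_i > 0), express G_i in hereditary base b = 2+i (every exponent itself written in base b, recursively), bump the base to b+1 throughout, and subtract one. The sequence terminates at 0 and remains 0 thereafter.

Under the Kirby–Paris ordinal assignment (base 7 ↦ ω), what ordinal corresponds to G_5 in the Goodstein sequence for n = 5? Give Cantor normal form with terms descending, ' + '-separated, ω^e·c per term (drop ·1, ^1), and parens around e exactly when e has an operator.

[0] 5 ≡ 2^2 + 1 (base 2). Lift 3: 28. −1: 27.
[1] 27 ≡ 3^3 (base 3). Lift 4: 256. −1: 255.
[2] 255 ≡ 3·4^3 + 3·4^2 + 3·4 + 3 (base 4). Lift 5: 468. −1: 467.
[3] 467 ≡ 3·5^3 + 3·5^2 + 3·5 + 2 (base 5). Lift 6: 776. −1: 775.
[4] 775 ≡ 3·6^3 + 3·6^2 + 3·6 + 1 (base 6). Lift 7: 1198. −1: 1197.
[5] 1197 ≡ 3·7^3 + 3·7^2 + 3·7 (base 7). Lift 8: 1752. −1: 1751.

ω^3·3 + ω^2·3 + ω·3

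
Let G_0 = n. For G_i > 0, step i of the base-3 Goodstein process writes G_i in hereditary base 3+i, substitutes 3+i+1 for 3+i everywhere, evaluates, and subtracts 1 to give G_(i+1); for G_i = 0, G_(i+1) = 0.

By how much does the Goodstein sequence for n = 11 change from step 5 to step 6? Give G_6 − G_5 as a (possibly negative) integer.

4

i=0: 11 = 3^2 + 2 (b=3); 3→4: 4^2 + 2 = 18; 18−1 = 17
i=1: 17 = 4^2 + 1 (b=4); 4→5: 5^2 + 1 = 26; 26−1 = 25
i=2: 25 = 5^2 (b=5); 5→6: 6^2 = 36; 36−1 = 35
i=3: 35 = 5·6 + 5 (b=6); 6→7: 5·7 + 5 = 40; 40−1 = 39
i=4: 39 = 5·7 + 4 (b=7); 7→8: 5·8 + 4 = 44; 44−1 = 43
i=5: 43 = 5·8 + 3 (b=8); 8→9: 5·9 + 3 = 48; 48−1 = 47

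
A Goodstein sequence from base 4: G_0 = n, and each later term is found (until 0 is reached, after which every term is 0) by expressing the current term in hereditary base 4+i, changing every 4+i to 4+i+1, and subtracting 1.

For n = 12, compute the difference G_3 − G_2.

G_0=12  [base 4] 3·4  →[4↦5]→  3·5 = 15  −1 ⇒ G_1=14
G_1=14  [base 5] 2·5 + 4  →[5↦6]→  2·6 + 4 = 16  −1 ⇒ G_2=15
G_2=15  [base 6] 2·6 + 3  →[6↦7]→  2·7 + 3 = 17  −1 ⇒ G_3=16

1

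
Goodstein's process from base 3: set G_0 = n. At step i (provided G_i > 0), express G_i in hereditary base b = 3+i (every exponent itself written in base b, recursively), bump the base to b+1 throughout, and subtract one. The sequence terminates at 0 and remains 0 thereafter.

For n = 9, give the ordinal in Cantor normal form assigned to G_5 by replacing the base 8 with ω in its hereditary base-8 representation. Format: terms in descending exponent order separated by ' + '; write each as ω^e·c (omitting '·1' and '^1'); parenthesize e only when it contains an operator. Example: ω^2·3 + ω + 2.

i=0: 9 = 3^2 (b=3); 3→4: 4^2 = 16; 16−1 = 15
i=1: 15 = 3·4 + 3 (b=4); 4→5: 3·5 + 3 = 18; 18−1 = 17
i=2: 17 = 3·5 + 2 (b=5); 5→6: 3·6 + 2 = 20; 20−1 = 19
i=3: 19 = 3·6 + 1 (b=6); 6→7: 3·7 + 1 = 22; 22−1 = 21
i=4: 21 = 3·7 (b=7); 7→8: 3·8 = 24; 24−1 = 23
i=5: 23 = 2·8 + 7 (b=8); 8→9: 2·9 + 7 = 25; 25−1 = 24

ω·2 + 7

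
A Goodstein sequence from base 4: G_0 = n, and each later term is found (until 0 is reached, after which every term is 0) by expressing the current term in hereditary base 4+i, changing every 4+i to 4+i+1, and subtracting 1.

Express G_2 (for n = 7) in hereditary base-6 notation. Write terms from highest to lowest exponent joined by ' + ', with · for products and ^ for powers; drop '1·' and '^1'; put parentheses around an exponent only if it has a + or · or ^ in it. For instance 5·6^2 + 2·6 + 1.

6 + 1

G_0 = 7. HB_4(7) = 4 + 3. Bump = 8. G_1 = 7.
G_1 = 7. HB_5(7) = 5 + 2. Bump = 8. G_2 = 7.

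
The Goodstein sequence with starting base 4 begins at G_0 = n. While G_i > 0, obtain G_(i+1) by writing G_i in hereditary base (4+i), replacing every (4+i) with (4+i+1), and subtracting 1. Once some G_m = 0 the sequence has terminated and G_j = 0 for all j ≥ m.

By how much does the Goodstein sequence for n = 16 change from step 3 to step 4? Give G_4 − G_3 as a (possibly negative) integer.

3

step 0: 16 = 4^2; sub 5 for 4: 5^2; = 25; G_1 = 25−1 = 24
step 1: 24 = 4·5 + 4; sub 6 for 5: 4·6 + 4; = 28; G_2 = 28−1 = 27
step 2: 27 = 4·6 + 3; sub 7 for 6: 4·7 + 3; = 31; G_3 = 31−1 = 30
step 3: 30 = 4·7 + 2; sub 8 for 7: 4·8 + 2; = 34; G_4 = 34−1 = 33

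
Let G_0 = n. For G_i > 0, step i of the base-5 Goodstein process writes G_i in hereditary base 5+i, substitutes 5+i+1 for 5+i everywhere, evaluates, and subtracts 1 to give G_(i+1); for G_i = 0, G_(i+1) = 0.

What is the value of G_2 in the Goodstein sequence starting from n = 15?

G_0 = 15. HB_5(15) = 3·5. Bump = 18. G_1 = 17.
G_1 = 17. HB_6(17) = 2·6 + 5. Bump = 19. G_2 = 18.
G_2 = 18. HB_7(18) = 2·7 + 4. Bump = 20. G_3 = 19.

18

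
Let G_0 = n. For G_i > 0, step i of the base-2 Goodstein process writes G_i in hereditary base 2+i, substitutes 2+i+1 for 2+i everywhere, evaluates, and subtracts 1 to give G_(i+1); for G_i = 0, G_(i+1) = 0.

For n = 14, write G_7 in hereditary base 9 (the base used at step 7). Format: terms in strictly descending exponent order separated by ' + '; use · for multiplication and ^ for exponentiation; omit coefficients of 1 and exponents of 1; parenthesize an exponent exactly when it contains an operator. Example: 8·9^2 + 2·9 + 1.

[0] 14 ≡ 2^(2 + 1) + 2^2 + 2 (base 2). Lift 3: 111. −1: 110.
[1] 110 ≡ 3^(3 + 1) + 3^3 + 2 (base 3). Lift 4: 1282. −1: 1281.
[2] 1281 ≡ 4^(4 + 1) + 4^4 + 1 (base 4). Lift 5: 18751. −1: 18750.
[3] 18750 ≡ 5^(5 + 1) + 5^5 (base 5). Lift 6: 326592. −1: 326591.
[4] 326591 ≡ 6^(6 + 1) + 5·6^5 + 5·6^4 + 5·6^3 + 5·6^2 + 5·6 + 5 (base 6). Lift 7: 5862841. −1: 5862840.
[5] 5862840 ≡ 7^(7 + 1) + 5·7^5 + 5·7^4 + 5·7^3 + 5·7^2 + 5·7 + 4 (base 7). Lift 8: 134404972. −1: 134404971.
[6] 134404971 ≡ 8^(8 + 1) + 5·8^5 + 5·8^4 + 5·8^3 + 5·8^2 + 5·8 + 3 (base 8). Lift 9: 3487116549. −1: 3487116548.
[7] 3487116548 ≡ 9^(9 + 1) + 5·9^5 + 5·9^4 + 5·9^3 + 5·9^2 + 5·9 + 2 (base 9). Lift 10: 100000555552. −1: 100000555551.

9^(9 + 1) + 5·9^5 + 5·9^4 + 5·9^3 + 5·9^2 + 5·9 + 2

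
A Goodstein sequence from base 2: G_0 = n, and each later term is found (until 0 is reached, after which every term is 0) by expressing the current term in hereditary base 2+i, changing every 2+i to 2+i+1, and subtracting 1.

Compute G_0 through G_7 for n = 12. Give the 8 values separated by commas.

base 2: 12 = 2^(2 + 1) + 2^2; at 3: 3^(3 + 1) + 3^3 = 108; next = 107
base 3: 107 = 3^(3 + 1) + 2·3^2 + 2·3 + 2; at 4: 4^(4 + 1) + 2·4^2 + 2·4 + 2 = 1066; next = 1065
base 4: 1065 = 4^(4 + 1) + 2·4^2 + 2·4 + 1; at 5: 5^(5 + 1) + 2·5^2 + 2·5 + 1 = 15686; next = 15685
base 5: 15685 = 5^(5 + 1) + 2·5^2 + 2·5; at 6: 6^(6 + 1) + 2·6^2 + 2·6 = 280020; next = 280019
base 6: 280019 = 6^(6 + 1) + 2·6^2 + 6 + 5; at 7: 7^(7 + 1) + 2·7^2 + 7 + 5 = 5764911; next = 5764910
base 7: 5764910 = 7^(7 + 1) + 2·7^2 + 7 + 4; at 8: 8^(8 + 1) + 2·8^2 + 8 + 4 = 134217868; next = 134217867
base 8: 134217867 = 8^(8 + 1) + 2·8^2 + 8 + 3; at 9: 9^(9 + 1) + 2·9^2 + 9 + 3 = 3486784575; next = 3486784574

12, 107, 1065, 15685, 280019, 5764910, 134217867, 3486784574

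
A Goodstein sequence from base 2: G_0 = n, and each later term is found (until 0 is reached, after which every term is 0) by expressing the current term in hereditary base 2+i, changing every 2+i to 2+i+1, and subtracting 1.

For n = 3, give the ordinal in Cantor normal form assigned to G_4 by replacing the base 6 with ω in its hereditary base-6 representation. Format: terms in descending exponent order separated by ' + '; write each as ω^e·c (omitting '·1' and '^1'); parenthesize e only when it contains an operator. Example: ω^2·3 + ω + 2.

[0] 3 ≡ 2 + 1 (base 2). Lift 3: 4. −1: 3.
[1] 3 ≡ 3 (base 3). Lift 4: 4. −1: 3.
[2] 3 ≡ 3 (base 4). Lift 5: 3. −1: 2.
[3] 2 ≡ 2 (base 5). Lift 6: 2. −1: 1.
[4] 1 ≡ 1 (base 6). Lift 7: 1. −1: 0.

1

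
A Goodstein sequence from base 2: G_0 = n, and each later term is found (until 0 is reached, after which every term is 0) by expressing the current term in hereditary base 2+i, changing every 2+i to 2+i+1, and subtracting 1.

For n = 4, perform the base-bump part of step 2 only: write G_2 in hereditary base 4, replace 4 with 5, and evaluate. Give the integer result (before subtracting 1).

[0] 4 ≡ 2^2 (base 2). Lift 3: 27. −1: 26.
[1] 26 ≡ 2·3^2 + 2·3 + 2 (base 3). Lift 4: 42. −1: 41.
[2] 41 ≡ 2·4^2 + 2·4 + 1 (base 4). Lift 5: 61. −1: 60.

61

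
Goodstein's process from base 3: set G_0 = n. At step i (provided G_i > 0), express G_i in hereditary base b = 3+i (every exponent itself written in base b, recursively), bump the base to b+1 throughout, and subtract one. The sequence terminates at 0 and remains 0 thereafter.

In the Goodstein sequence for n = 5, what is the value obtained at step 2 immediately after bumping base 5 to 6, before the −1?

6

5 —HB3→ 3 + 2 —bump→ 4 + 2 = 6 —(−1)→ 5
5 —HB4→ 4 + 1 —bump→ 5 + 1 = 6 —(−1)→ 5
5 —HB5→ 5 —bump→ 6 = 6 —(−1)→ 5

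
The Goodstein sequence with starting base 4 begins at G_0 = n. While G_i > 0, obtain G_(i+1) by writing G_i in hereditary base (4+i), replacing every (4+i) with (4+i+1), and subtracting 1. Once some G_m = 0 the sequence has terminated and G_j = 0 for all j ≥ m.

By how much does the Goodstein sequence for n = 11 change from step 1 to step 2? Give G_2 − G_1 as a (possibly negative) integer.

1

[0] 11 ≡ 2·4 + 3 (base 4). Lift 5: 13. −1: 12.
[1] 12 ≡ 2·5 + 2 (base 5). Lift 6: 14. −1: 13.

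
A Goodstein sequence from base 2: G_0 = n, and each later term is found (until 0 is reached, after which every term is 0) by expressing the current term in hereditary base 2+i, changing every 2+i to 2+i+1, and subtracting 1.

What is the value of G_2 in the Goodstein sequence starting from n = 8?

[0] 8 ≡ 2^(2 + 1) (base 2). Lift 3: 81. −1: 80.
[1] 80 ≡ 2·3^3 + 2·3^2 + 2·3 + 2 (base 3). Lift 4: 554. −1: 553.

553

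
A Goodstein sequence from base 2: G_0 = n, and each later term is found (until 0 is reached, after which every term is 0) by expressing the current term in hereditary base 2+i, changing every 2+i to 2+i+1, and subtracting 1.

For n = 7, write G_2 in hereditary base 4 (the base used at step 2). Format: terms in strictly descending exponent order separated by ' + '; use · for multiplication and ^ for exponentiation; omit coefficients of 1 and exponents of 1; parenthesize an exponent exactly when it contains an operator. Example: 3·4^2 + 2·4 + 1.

4^4 + 3

G_0=7  [base 2] 2^2 + 2 + 1  →[2↦3]→  3^3 + 3 + 1 = 31  −1 ⇒ G_1=30
G_1=30  [base 3] 3^3 + 3  →[3↦4]→  4^4 + 4 = 260  −1 ⇒ G_2=259
G_2=259  [base 4] 4^4 + 3  →[4↦5]→  5^5 + 3 = 3128  −1 ⇒ G_3=3127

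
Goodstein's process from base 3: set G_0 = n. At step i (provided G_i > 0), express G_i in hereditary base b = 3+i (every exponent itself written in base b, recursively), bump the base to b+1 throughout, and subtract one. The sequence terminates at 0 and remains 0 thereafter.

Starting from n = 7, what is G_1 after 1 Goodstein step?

(0) 7|_3 = 2·3 + 1 ↦ 2·4 + 1|_4 = 9 ⇒ 8
(1) 8|_4 = 2·4 ↦ 2·5|_5 = 10 ⇒ 9

8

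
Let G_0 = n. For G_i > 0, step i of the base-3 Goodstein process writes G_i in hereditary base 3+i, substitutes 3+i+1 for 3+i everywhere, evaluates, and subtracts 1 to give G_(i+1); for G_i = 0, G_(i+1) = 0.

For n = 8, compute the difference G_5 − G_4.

0

(0) 8|_3 = 2·3 + 2 ↦ 2·4 + 2|_4 = 10 ⇒ 9
(1) 9|_4 = 2·4 + 1 ↦ 2·5 + 1|_5 = 11 ⇒ 10
(2) 10|_5 = 2·5 ↦ 2·6|_6 = 12 ⇒ 11
(3) 11|_6 = 6 + 5 ↦ 7 + 5|_7 = 12 ⇒ 11
(4) 11|_7 = 7 + 4 ↦ 8 + 4|_8 = 12 ⇒ 11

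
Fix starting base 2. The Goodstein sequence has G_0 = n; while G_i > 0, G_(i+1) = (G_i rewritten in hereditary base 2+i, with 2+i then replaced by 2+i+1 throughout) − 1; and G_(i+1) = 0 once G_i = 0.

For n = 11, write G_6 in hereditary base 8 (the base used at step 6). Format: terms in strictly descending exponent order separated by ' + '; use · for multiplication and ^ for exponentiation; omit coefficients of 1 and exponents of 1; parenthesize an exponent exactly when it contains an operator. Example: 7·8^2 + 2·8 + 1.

base 2: 11 = 2^(2 + 1) + 2 + 1; at 3: 3^(3 + 1) + 3 + 1 = 85; next = 84
base 3: 84 = 3^(3 + 1) + 3; at 4: 4^(4 + 1) + 4 = 1028; next = 1027
base 4: 1027 = 4^(4 + 1) + 3; at 5: 5^(5 + 1) + 3 = 15628; next = 15627
base 5: 15627 = 5^(5 + 1) + 2; at 6: 6^(6 + 1) + 2 = 279938; next = 279937
base 6: 279937 = 6^(6 + 1) + 1; at 7: 7^(7 + 1) + 1 = 5764802; next = 5764801
base 7: 5764801 = 7^(7 + 1); at 8: 8^(8 + 1) = 134217728; next = 134217727
base 8: 134217727 = 7·8^8 + 7·8^7 + 7·8^6 + 7·8^5 + 7·8^4 + 7·8^3 + 7·8^2 + 7·8 + 7; at 9: 7·9^9 + 7·9^7 + 7·9^6 + 7·9^5 + 7·9^4 + 7·9^3 + 7·9^2 + 7·9 + 7 = 2749609303; next = 2749609302

7·8^8 + 7·8^7 + 7·8^6 + 7·8^5 + 7·8^4 + 7·8^3 + 7·8^2 + 7·8 + 7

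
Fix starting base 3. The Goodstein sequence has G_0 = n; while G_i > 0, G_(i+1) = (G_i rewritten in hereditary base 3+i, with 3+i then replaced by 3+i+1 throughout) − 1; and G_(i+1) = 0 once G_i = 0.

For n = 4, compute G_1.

(0) 4|_3 = 3 + 1 ↦ 4 + 1|_4 = 5 ⇒ 4
(1) 4|_4 = 4 ↦ 5|_5 = 5 ⇒ 4

4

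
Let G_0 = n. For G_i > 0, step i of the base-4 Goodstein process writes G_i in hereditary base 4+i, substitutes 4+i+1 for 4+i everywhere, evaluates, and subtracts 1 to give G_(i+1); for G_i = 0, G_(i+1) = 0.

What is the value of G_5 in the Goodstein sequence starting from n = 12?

G_0 = 12. HB_4(12) = 3·4. Bump = 15. G_1 = 14.
G_1 = 14. HB_5(14) = 2·5 + 4. Bump = 16. G_2 = 15.
G_2 = 15. HB_6(15) = 2·6 + 3. Bump = 17. G_3 = 16.
G_3 = 16. HB_7(16) = 2·7 + 2. Bump = 18. G_4 = 17.
G_4 = 17. HB_8(17) = 2·8 + 1. Bump = 19. G_5 = 18.

18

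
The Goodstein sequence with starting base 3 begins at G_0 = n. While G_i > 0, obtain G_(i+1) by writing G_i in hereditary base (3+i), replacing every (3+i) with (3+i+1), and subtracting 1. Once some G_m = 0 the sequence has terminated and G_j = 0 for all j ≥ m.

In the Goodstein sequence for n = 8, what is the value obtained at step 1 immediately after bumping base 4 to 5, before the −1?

G_0 = 8. HB_3(8) = 2·3 + 2. Bump = 10. G_1 = 9.
G_1 = 9. HB_4(9) = 2·4 + 1. Bump = 11. G_2 = 10.

11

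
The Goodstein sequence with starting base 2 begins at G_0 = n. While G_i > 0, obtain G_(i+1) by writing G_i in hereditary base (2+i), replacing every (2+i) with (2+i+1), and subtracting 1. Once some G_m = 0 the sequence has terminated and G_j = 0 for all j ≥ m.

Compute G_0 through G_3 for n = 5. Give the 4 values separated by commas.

G_0=5  [base 2] 2^2 + 1  →[2↦3]→  3^3 + 1 = 28  −1 ⇒ G_1=27
G_1=27  [base 3] 3^3  →[3↦4]→  4^4 = 256  −1 ⇒ G_2=255
G_2=255  [base 4] 3·4^3 + 3·4^2 + 3·4 + 3  →[4↦5]→  3·5^3 + 3·5^2 + 3·5 + 3 = 468  −1 ⇒ G_3=467

5, 27, 255, 467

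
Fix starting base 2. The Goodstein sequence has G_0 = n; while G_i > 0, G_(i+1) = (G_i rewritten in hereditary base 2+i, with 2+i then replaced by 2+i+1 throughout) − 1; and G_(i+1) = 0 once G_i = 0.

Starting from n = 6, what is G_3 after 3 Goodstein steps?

3125

(0) 6|_2 = 2^2 + 2 ↦ 3^3 + 3|_3 = 30 ⇒ 29
(1) 29|_3 = 3^3 + 2 ↦ 4^4 + 2|_4 = 258 ⇒ 257
(2) 257|_4 = 4^4 + 1 ↦ 5^5 + 1|_5 = 3126 ⇒ 3125
(3) 3125|_5 = 5^5 ↦ 6^6|_6 = 46656 ⇒ 46655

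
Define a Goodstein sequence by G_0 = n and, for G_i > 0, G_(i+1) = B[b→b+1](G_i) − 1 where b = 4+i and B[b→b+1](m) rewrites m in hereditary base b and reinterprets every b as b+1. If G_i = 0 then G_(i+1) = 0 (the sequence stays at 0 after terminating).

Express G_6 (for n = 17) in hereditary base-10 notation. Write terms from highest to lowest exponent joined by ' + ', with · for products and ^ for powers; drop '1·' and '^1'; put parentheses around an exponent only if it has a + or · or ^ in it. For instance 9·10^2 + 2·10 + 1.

17 —HB4→ 4^2 + 1 —bump→ 5^2 + 1 = 26 —(−1)→ 25
25 —HB5→ 5^2 —bump→ 6^2 = 36 —(−1)→ 35
35 —HB6→ 5·6 + 5 —bump→ 5·7 + 5 = 40 —(−1)→ 39
39 —HB7→ 5·7 + 4 —bump→ 5·8 + 4 = 44 —(−1)→ 43
43 —HB8→ 5·8 + 3 —bump→ 5·9 + 3 = 48 —(−1)→ 47
47 —HB9→ 5·9 + 2 —bump→ 5·10 + 2 = 52 —(−1)→ 51
51 —HB10→ 5·10 + 1 —bump→ 5·11 + 1 = 56 —(−1)→ 55

5·10 + 1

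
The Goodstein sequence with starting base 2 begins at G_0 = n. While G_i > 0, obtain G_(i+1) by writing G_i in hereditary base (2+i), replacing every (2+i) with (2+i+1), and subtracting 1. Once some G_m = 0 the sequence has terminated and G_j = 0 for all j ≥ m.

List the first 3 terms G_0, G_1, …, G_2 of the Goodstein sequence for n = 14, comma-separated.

14, 110, 1281

i=0: 14 = 2^(2 + 1) + 2^2 + 2 (b=2); 2→3: 3^(3 + 1) + 3^3 + 3 = 111; 111−1 = 110
i=1: 110 = 3^(3 + 1) + 3^3 + 2 (b=3); 3→4: 4^(4 + 1) + 4^4 + 2 = 1282; 1282−1 = 1281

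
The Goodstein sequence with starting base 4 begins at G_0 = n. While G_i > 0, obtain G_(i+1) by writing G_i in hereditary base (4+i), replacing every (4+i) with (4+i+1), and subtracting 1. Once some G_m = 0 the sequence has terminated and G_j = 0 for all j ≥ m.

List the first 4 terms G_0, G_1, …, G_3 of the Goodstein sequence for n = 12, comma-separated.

[0] 12 ≡ 3·4 (base 4). Lift 5: 15. −1: 14.
[1] 14 ≡ 2·5 + 4 (base 5). Lift 6: 16. −1: 15.
[2] 15 ≡ 2·6 + 3 (base 6). Lift 7: 17. −1: 16.

12, 14, 15, 16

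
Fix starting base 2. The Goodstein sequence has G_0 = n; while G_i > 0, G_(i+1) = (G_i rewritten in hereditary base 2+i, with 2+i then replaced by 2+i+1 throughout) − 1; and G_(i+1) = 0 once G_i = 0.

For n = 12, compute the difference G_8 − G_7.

96513215637

G_0 = 12. HB_2(12) = 2^(2 + 1) + 2^2. Bump = 108. G_1 = 107.
G_1 = 107. HB_3(107) = 3^(3 + 1) + 2·3^2 + 2·3 + 2. Bump = 1066. G_2 = 1065.
G_2 = 1065. HB_4(1065) = 4^(4 + 1) + 2·4^2 + 2·4 + 1. Bump = 15686. G_3 = 15685.
G_3 = 15685. HB_5(15685) = 5^(5 + 1) + 2·5^2 + 2·5. Bump = 280020. G_4 = 280019.
G_4 = 280019. HB_6(280019) = 6^(6 + 1) + 2·6^2 + 6 + 5. Bump = 5764911. G_5 = 5764910.
G_5 = 5764910. HB_7(5764910) = 7^(7 + 1) + 2·7^2 + 7 + 4. Bump = 134217868. G_6 = 134217867.
G_6 = 134217867. HB_8(134217867) = 8^(8 + 1) + 2·8^2 + 8 + 3. Bump = 3486784575. G_7 = 3486784574.
G_7 = 3486784574. HB_9(3486784574) = 9^(9 + 1) + 2·9^2 + 9 + 2. Bump = 100000000212. G_8 = 100000000211.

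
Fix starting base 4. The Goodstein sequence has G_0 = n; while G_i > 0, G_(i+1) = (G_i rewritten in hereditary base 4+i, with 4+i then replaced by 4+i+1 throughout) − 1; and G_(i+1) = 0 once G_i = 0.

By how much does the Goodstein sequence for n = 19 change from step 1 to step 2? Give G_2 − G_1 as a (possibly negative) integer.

10

step 0: 19 = 4^2 + 3; sub 5 for 4: 5^2 + 3; = 28; G_1 = 28−1 = 27
step 1: 27 = 5^2 + 2; sub 6 for 5: 6^2 + 2; = 38; G_2 = 38−1 = 37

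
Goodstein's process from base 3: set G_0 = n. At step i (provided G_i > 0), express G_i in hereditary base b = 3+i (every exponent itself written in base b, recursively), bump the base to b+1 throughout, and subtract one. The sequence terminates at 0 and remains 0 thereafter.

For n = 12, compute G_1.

19

step 0: 12 = 3^2 + 3; sub 4 for 3: 4^2 + 4; = 20; G_1 = 20−1 = 19
step 1: 19 = 4^2 + 3; sub 5 for 4: 5^2 + 3; = 28; G_2 = 28−1 = 27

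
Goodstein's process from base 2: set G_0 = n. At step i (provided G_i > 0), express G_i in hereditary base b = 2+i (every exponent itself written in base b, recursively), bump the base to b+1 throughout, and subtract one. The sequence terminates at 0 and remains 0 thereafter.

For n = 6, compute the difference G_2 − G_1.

6 —HB2→ 2^2 + 2 —bump→ 3^3 + 3 = 30 —(−1)→ 29
29 —HB3→ 3^3 + 2 —bump→ 4^4 + 2 = 258 —(−1)→ 257

228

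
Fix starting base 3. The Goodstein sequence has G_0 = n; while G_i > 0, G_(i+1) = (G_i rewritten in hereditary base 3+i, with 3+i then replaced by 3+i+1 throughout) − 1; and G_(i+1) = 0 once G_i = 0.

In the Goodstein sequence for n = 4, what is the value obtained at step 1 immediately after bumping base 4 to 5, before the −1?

5

4 —HB3→ 3 + 1 —bump→ 4 + 1 = 5 —(−1)→ 4
4 —HB4→ 4 —bump→ 5 = 5 —(−1)→ 4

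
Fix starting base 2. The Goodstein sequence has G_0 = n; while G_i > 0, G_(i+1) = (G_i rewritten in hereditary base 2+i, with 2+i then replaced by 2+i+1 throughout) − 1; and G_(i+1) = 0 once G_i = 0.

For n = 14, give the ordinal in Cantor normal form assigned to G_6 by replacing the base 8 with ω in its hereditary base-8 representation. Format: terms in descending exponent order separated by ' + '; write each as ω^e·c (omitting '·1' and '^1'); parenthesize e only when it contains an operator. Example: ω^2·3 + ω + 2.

[0] 14 ≡ 2^(2 + 1) + 2^2 + 2 (base 2). Lift 3: 111. −1: 110.
[1] 110 ≡ 3^(3 + 1) + 3^3 + 2 (base 3). Lift 4: 1282. −1: 1281.
[2] 1281 ≡ 4^(4 + 1) + 4^4 + 1 (base 4). Lift 5: 18751. −1: 18750.
[3] 18750 ≡ 5^(5 + 1) + 5^5 (base 5). Lift 6: 326592. −1: 326591.
[4] 326591 ≡ 6^(6 + 1) + 5·6^5 + 5·6^4 + 5·6^3 + 5·6^2 + 5·6 + 5 (base 6). Lift 7: 5862841. −1: 5862840.
[5] 5862840 ≡ 7^(7 + 1) + 5·7^5 + 5·7^4 + 5·7^3 + 5·7^2 + 5·7 + 4 (base 7). Lift 8: 134404972. −1: 134404971.
[6] 134404971 ≡ 8^(8 + 1) + 5·8^5 + 5·8^4 + 5·8^3 + 5·8^2 + 5·8 + 3 (base 8). Lift 9: 3487116549. −1: 3487116548.

ω^(ω + 1) + ω^5·5 + ω^4·5 + ω^3·5 + ω^2·5 + ω·5 + 3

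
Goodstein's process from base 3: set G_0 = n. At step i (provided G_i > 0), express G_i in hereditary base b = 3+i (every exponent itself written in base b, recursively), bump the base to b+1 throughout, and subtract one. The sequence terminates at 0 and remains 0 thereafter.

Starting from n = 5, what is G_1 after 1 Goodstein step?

5

i=0: 5 = 3 + 2 (b=3); 3→4: 4 + 2 = 6; 6−1 = 5
i=1: 5 = 4 + 1 (b=4); 4→5: 5 + 1 = 6; 6−1 = 5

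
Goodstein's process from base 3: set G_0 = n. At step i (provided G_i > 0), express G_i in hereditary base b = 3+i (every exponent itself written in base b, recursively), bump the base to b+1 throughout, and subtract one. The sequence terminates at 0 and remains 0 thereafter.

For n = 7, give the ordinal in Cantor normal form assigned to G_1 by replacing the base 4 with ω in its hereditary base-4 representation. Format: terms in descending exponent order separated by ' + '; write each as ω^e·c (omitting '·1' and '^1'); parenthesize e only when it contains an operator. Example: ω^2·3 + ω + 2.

ω·2

(0) 7|_3 = 2·3 + 1 ↦ 2·4 + 1|_4 = 9 ⇒ 8
(1) 8|_4 = 2·4 ↦ 2·5|_5 = 10 ⇒ 9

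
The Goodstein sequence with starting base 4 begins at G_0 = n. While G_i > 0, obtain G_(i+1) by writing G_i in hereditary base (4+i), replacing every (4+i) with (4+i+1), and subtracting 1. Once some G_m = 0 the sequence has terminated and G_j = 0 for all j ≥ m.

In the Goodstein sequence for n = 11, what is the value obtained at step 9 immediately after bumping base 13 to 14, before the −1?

16

[0] 11 ≡ 2·4 + 3 (base 4). Lift 5: 13. −1: 12.
[1] 12 ≡ 2·5 + 2 (base 5). Lift 6: 14. −1: 13.
[2] 13 ≡ 2·6 + 1 (base 6). Lift 7: 15. −1: 14.
[3] 14 ≡ 2·7 (base 7). Lift 8: 16. −1: 15.
[4] 15 ≡ 8 + 7 (base 8). Lift 9: 16. −1: 15.
[5] 15 ≡ 9 + 6 (base 9). Lift 10: 16. −1: 15.
[6] 15 ≡ 10 + 5 (base 10). Lift 11: 16. −1: 15.
[7] 15 ≡ 11 + 4 (base 11). Lift 12: 16. −1: 15.
[8] 15 ≡ 12 + 3 (base 12). Lift 13: 16. −1: 15.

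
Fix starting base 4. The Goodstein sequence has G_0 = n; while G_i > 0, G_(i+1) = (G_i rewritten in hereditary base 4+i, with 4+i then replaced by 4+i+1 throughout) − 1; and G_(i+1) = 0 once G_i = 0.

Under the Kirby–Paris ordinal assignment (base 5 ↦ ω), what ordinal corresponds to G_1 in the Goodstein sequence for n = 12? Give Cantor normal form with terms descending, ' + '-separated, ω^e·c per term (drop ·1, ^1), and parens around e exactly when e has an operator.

12 —HB4→ 3·4 —bump→ 3·5 = 15 —(−1)→ 14
14 —HB5→ 2·5 + 4 —bump→ 2·6 + 4 = 16 —(−1)→ 15

ω·2 + 4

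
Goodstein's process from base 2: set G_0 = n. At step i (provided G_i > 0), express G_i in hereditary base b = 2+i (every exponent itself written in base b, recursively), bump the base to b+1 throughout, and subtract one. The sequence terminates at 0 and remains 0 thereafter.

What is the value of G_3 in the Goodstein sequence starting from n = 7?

(0) 7|_2 = 2^2 + 2 + 1 ↦ 3^3 + 3 + 1|_3 = 31 ⇒ 30
(1) 30|_3 = 3^3 + 3 ↦ 4^4 + 4|_4 = 260 ⇒ 259
(2) 259|_4 = 4^4 + 3 ↦ 5^5 + 3|_5 = 3128 ⇒ 3127
(3) 3127|_5 = 5^5 + 2 ↦ 6^6 + 2|_6 = 46658 ⇒ 46657

3127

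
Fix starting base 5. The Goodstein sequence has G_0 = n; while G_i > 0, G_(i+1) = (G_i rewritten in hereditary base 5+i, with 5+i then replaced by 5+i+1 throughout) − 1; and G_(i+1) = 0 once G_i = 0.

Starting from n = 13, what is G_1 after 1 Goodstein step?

14

base 5: 13 = 2·5 + 3; at 6: 2·6 + 3 = 15; next = 14
base 6: 14 = 2·6 + 2; at 7: 2·7 + 2 = 16; next = 15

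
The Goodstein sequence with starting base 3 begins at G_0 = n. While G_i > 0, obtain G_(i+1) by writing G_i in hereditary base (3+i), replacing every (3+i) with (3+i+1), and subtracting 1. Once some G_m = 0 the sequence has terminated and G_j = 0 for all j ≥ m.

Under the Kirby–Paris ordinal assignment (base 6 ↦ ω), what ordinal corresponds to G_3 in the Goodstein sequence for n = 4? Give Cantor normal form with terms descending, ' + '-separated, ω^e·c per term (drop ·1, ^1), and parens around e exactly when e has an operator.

[0] 4 ≡ 3 + 1 (base 3). Lift 4: 5. −1: 4.
[1] 4 ≡ 4 (base 4). Lift 5: 5. −1: 4.
[2] 4 ≡ 4 (base 5). Lift 6: 4. −1: 3.
[3] 3 ≡ 3 (base 6). Lift 7: 3. −1: 2.

3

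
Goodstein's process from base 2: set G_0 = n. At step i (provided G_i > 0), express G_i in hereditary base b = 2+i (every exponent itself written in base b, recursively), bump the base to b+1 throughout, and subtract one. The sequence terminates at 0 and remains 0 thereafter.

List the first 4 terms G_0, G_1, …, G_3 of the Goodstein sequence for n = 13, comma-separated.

13 —HB2→ 2^(2 + 1) + 2^2 + 1 —bump→ 3^(3 + 1) + 3^3 + 1 = 109 —(−1)→ 108
108 —HB3→ 3^(3 + 1) + 3^3 —bump→ 4^(4 + 1) + 4^4 = 1280 —(−1)→ 1279
1279 —HB4→ 4^(4 + 1) + 3·4^3 + 3·4^2 + 3·4 + 3 —bump→ 5^(5 + 1) + 3·5^3 + 3·5^2 + 3·5 + 3 = 16093 —(−1)→ 16092

13, 108, 1279, 16092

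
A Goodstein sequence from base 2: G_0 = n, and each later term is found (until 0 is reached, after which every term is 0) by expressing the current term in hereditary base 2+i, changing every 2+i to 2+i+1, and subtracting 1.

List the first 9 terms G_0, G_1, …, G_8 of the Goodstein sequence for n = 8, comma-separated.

base 2: 8 = 2^(2 + 1); at 3: 3^(3 + 1) = 81; next = 80
base 3: 80 = 2·3^3 + 2·3^2 + 2·3 + 2; at 4: 2·4^4 + 2·4^2 + 2·4 + 2 = 554; next = 553
base 4: 553 = 2·4^4 + 2·4^2 + 2·4 + 1; at 5: 2·5^5 + 2·5^2 + 2·5 + 1 = 6311; next = 6310
base 5: 6310 = 2·5^5 + 2·5^2 + 2·5; at 6: 2·6^6 + 2·6^2 + 2·6 = 93396; next = 93395
base 6: 93395 = 2·6^6 + 2·6^2 + 6 + 5; at 7: 2·7^7 + 2·7^2 + 7 + 5 = 1647196; next = 1647195
base 7: 1647195 = 2·7^7 + 2·7^2 + 7 + 4; at 8: 2·8^8 + 2·8^2 + 8 + 4 = 33554572; next = 33554571
base 8: 33554571 = 2·8^8 + 2·8^2 + 8 + 3; at 9: 2·9^9 + 2·9^2 + 9 + 3 = 774841152; next = 774841151
base 9: 774841151 = 2·9^9 + 2·9^2 + 9 + 2; at 10: 2·10^10 + 2·10^2 + 10 + 2 = 20000000212; next = 20000000211

8, 80, 553, 6310, 93395, 1647195, 33554571, 774841151, 20000000211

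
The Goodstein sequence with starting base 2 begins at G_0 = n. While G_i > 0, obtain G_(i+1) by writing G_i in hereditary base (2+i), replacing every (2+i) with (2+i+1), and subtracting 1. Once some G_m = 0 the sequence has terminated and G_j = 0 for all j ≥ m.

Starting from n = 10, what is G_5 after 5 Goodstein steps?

4215754

(0) 10|_2 = 2^(2 + 1) + 2 ↦ 3^(3 + 1) + 3|_3 = 84 ⇒ 83
(1) 83|_3 = 3^(3 + 1) + 2 ↦ 4^(4 + 1) + 2|_4 = 1026 ⇒ 1025
(2) 1025|_4 = 4^(4 + 1) + 1 ↦ 5^(5 + 1) + 1|_5 = 15626 ⇒ 15625
(3) 15625|_5 = 5^(5 + 1) ↦ 6^(6 + 1)|_6 = 279936 ⇒ 279935
(4) 279935|_6 = 5·6^6 + 5·6^5 + 5·6^4 + 5·6^3 + 5·6^2 + 5·6 + 5 ↦ 5·7^7 + 5·7^5 + 5·7^4 + 5·7^3 + 5·7^2 + 5·7 + 5|_7 = 4215755 ⇒ 4215754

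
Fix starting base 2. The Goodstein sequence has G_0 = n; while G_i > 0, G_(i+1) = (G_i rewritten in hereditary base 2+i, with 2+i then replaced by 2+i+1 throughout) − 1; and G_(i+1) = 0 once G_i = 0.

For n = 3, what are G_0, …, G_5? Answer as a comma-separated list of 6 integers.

3, 3, 3, 2, 1, 0

base 2: 3 = 2 + 1; at 3: 3 + 1 = 4; next = 3
base 3: 3 = 3; at 4: 4 = 4; next = 3
base 4: 3 = 3; at 5: 3 = 3; next = 2
base 5: 2 = 2; at 6: 2 = 2; next = 1
base 6: 1 = 1; at 7: 1 = 1; next = 0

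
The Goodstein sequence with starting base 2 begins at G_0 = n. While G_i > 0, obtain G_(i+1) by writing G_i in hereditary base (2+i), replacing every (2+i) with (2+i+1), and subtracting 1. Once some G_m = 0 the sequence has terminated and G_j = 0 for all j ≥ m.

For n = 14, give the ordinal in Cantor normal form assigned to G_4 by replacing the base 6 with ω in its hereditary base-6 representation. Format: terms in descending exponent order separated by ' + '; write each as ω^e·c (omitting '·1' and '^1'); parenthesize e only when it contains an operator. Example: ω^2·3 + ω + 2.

step 0: 14 = 2^(2 + 1) + 2^2 + 2; sub 3 for 2: 3^(3 + 1) + 3^3 + 3; = 111; G_1 = 111−1 = 110
step 1: 110 = 3^(3 + 1) + 3^3 + 2; sub 4 for 3: 4^(4 + 1) + 4^4 + 2; = 1282; G_2 = 1282−1 = 1281
step 2: 1281 = 4^(4 + 1) + 4^4 + 1; sub 5 for 4: 5^(5 + 1) + 5^5 + 1; = 18751; G_3 = 18751−1 = 18750
step 3: 18750 = 5^(5 + 1) + 5^5; sub 6 for 5: 6^(6 + 1) + 6^6; = 326592; G_4 = 326592−1 = 326591
step 4: 326591 = 6^(6 + 1) + 5·6^5 + 5·6^4 + 5·6^3 + 5·6^2 + 5·6 + 5; sub 7 for 6: 7^(7 + 1) + 5·7^5 + 5·7^4 + 5·7^3 + 5·7^2 + 5·7 + 5; = 5862841; G_5 = 5862841−1 = 5862840

ω^(ω + 1) + ω^5·5 + ω^4·5 + ω^3·5 + ω^2·5 + ω·5 + 5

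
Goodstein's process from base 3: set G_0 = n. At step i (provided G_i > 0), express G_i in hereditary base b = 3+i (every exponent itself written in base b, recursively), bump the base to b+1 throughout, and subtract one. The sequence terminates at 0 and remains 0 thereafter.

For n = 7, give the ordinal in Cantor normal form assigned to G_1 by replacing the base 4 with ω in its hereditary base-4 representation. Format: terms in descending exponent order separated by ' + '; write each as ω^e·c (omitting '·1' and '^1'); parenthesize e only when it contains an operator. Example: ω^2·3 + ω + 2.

base 3: 7 = 2·3 + 1; at 4: 2·4 + 1 = 9; next = 8
base 4: 8 = 2·4; at 5: 2·5 = 10; next = 9

ω·2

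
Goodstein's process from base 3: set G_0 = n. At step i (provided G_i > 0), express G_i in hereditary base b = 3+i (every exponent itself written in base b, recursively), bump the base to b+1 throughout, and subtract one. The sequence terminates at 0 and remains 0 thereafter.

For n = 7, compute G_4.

9

7 —HB3→ 2·3 + 1 —bump→ 2·4 + 1 = 9 —(−1)→ 8
8 —HB4→ 2·4 —bump→ 2·5 = 10 —(−1)→ 9
9 —HB5→ 5 + 4 —bump→ 6 + 4 = 10 —(−1)→ 9
9 —HB6→ 6 + 3 —bump→ 7 + 3 = 10 —(−1)→ 9
9 —HB7→ 7 + 2 —bump→ 8 + 2 = 10 —(−1)→ 9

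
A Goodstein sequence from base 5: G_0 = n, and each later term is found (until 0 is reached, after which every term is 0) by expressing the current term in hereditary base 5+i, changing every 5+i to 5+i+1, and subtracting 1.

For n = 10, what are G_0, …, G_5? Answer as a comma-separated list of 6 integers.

step 0: 10 = 2·5; sub 6 for 5: 2·6; = 12; G_1 = 12−1 = 11
step 1: 11 = 6 + 5; sub 7 for 6: 7 + 5; = 12; G_2 = 12−1 = 11
step 2: 11 = 7 + 4; sub 8 for 7: 8 + 4; = 12; G_3 = 12−1 = 11
step 3: 11 = 8 + 3; sub 9 for 8: 9 + 3; = 12; G_4 = 12−1 = 11
step 4: 11 = 9 + 2; sub 10 for 9: 10 + 2; = 12; G_5 = 12−1 = 11

10, 11, 11, 11, 11, 11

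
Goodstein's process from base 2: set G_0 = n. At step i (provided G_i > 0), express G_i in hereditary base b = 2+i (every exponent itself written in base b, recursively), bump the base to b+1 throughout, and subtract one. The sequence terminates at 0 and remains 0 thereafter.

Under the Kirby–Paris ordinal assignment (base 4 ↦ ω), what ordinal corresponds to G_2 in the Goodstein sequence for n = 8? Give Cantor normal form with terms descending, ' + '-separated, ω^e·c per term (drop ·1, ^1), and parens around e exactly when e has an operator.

G_0 = 8. HB_2(8) = 2^(2 + 1). Bump = 81. G_1 = 80.
G_1 = 80. HB_3(80) = 2·3^3 + 2·3^2 + 2·3 + 2. Bump = 554. G_2 = 553.
G_2 = 553. HB_4(553) = 2·4^4 + 2·4^2 + 2·4 + 1. Bump = 6311. G_3 = 6310.

ω^ω·2 + ω^2·2 + ω·2 + 1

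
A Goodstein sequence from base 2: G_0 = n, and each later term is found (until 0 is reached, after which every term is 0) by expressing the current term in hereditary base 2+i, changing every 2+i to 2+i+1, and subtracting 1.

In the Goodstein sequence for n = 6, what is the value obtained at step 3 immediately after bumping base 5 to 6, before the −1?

6 —HB2→ 2^2 + 2 —bump→ 3^3 + 3 = 30 —(−1)→ 29
29 —HB3→ 3^3 + 2 —bump→ 4^4 + 2 = 258 —(−1)→ 257
257 —HB4→ 4^4 + 1 —bump→ 5^5 + 1 = 3126 —(−1)→ 3125
3125 —HB5→ 5^5 —bump→ 6^6 = 46656 —(−1)→ 46655

46656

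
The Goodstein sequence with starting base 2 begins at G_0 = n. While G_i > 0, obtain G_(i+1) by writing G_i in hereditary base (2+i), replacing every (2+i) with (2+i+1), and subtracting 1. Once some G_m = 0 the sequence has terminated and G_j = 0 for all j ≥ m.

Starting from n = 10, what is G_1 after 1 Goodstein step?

step 0: 10 = 2^(2 + 1) + 2; sub 3 for 2: 3^(3 + 1) + 3; = 84; G_1 = 84−1 = 83
step 1: 83 = 3^(3 + 1) + 2; sub 4 for 3: 4^(4 + 1) + 2; = 1026; G_2 = 1026−1 = 1025

83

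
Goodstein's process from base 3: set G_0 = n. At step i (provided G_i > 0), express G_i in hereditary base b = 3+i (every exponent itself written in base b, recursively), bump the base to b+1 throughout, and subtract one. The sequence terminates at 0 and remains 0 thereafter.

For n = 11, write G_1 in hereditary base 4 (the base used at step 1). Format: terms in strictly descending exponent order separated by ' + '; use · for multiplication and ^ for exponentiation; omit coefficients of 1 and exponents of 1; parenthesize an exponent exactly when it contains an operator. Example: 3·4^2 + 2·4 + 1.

[0] 11 ≡ 3^2 + 2 (base 3). Lift 4: 18. −1: 17.
[1] 17 ≡ 4^2 + 1 (base 4). Lift 5: 26. −1: 25.

4^2 + 1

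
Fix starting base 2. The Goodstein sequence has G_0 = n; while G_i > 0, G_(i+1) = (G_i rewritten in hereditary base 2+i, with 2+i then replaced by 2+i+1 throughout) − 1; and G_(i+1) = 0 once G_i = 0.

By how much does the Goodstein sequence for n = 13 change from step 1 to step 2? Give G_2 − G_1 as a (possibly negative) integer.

G_0 = 13. HB_2(13) = 2^(2 + 1) + 2^2 + 1. Bump = 109. G_1 = 108.
G_1 = 108. HB_3(108) = 3^(3 + 1) + 3^3. Bump = 1280. G_2 = 1279.

1171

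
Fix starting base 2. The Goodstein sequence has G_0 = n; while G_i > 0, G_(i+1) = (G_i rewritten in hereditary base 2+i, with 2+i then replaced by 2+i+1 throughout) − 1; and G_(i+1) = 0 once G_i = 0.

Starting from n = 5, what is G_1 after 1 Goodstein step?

27

base 2: 5 = 2^2 + 1; at 3: 3^3 + 1 = 28; next = 27
base 3: 27 = 3^3; at 4: 4^4 = 256; next = 255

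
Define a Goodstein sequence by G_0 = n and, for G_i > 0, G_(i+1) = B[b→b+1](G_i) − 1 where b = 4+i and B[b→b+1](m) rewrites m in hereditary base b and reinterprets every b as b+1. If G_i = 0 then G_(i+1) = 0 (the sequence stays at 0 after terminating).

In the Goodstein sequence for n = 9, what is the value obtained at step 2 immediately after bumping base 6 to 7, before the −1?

12

G_0=9  [base 4] 2·4 + 1  →[4↦5]→  2·5 + 1 = 11  −1 ⇒ G_1=10
G_1=10  [base 5] 2·5  →[5↦6]→  2·6 = 12  −1 ⇒ G_2=11
G_2=11  [base 6] 6 + 5  →[6↦7]→  7 + 5 = 12  −1 ⇒ G_3=11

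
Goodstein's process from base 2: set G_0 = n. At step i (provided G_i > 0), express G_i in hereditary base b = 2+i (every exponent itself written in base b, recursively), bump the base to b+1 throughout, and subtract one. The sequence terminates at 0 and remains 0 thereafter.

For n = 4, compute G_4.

G_0 = 4. HB_2(4) = 2^2. Bump = 27. G_1 = 26.
G_1 = 26. HB_3(26) = 2·3^2 + 2·3 + 2. Bump = 42. G_2 = 41.
G_2 = 41. HB_4(41) = 2·4^2 + 2·4 + 1. Bump = 61. G_3 = 60.
G_3 = 60. HB_5(60) = 2·5^2 + 2·5. Bump = 84. G_4 = 83.

83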